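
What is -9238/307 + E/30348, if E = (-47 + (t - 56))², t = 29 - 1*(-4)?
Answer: -69712631/2329209 ≈ -29.930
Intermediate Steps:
t = 33 (t = 29 + 4 = 33)
E = 4900 (E = (-47 + (33 - 56))² = (-47 - 23)² = (-70)² = 4900)
-9238/307 + E/30348 = -9238/307 + 4900/30348 = -9238*1/307 + 4900*(1/30348) = -9238/307 + 1225/7587 = -69712631/2329209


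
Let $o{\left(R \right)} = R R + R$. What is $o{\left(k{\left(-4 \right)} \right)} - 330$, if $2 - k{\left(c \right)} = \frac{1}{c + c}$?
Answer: $- \frac{20695}{64} \approx -323.36$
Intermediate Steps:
$k{\left(c \right)} = 2 - \frac{1}{2 c}$ ($k{\left(c \right)} = 2 - \frac{1}{c + c} = 2 - \frac{1}{2 c}$)
$o{\left(R \right)} = R + R^{2}$ ($o{\left(R \right)} = R^{2} + R = R + R^{2}$)
$o{\left(k{\left(-4 \right)} \right)} - 330 = \left(2 - \frac{1}{2 \left(-4\right)}\right) \left(1 + \left(2 - \frac{1}{2 \left(-4\right)}\right)\right) - 330 = \left(2 - - \frac{1}{8}\right) \left(1 + \left(2 - - \frac{1}{8}\right)\right) - 330 = \left(2 + \frac{1}{8}\right) \left(1 + \left(2 + \frac{1}{8}\right)\right) - 330 = \frac{17 \left(1 + \frac{17}{8}\right)}{8} - 330 = \frac{17}{8} \cdot \frac{25}{8} - 330 = \frac{425}{64} - 330 = - \frac{20695}{64}$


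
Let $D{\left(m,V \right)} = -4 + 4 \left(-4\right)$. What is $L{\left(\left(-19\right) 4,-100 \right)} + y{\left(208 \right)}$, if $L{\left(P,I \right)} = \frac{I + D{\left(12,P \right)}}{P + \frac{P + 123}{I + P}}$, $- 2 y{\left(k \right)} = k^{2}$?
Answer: $- \frac{290345216}{13423} \approx -21630.0$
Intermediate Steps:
$D{\left(m,V \right)} = -20$ ($D{\left(m,V \right)} = -4 - 16 = -20$)
$y{\left(k \right)} = - \frac{k^{2}}{2}$
$L{\left(P,I \right)} = \frac{-20 + I}{P + \frac{123 + P}{I + P}}$ ($L{\left(P,I \right)} = \frac{I - 20}{P + \frac{P + 123}{I + P}} = \frac{-20 + I}{P + \frac{123 + P}{I + P}}$)
$L{\left(\left(-19\right) 4,-100 \right)} + y{\left(208 \right)} = \frac{\left(-100\right)^{2} - -2000 - 20 \left(\left(-19\right) 4\right) - 100 \left(\left(-19\right) 4\right)}{123 - 76 + \left(\left(-19\right) 4\right)^{2} - 100 \left(\left(-19\right) 4\right)} - \frac{208^{2}}{2} = \frac{10000 + 2000 - -1520 - -7600}{123 - 76 + \left(-76\right)^{2} - -7600} - 21632 = \frac{10000 + 2000 + 1520 + 7600}{123 - 76 + 5776 + 7600} - 21632 = \frac{1}{13423} \cdot 21120 - 21632 = \frac{21120}{13423} - 21632 = - \frac{290345216}{13423}$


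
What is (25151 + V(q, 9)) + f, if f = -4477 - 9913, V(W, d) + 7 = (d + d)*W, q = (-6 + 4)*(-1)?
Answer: 10790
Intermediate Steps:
q = 2 (q = -2*(-1) = 2)
V(W, d) = -7 + 2*W*d (V(W, d) = -7 + (d + d)*W = -7 + (2*d)*W = -7 + 2*W*d)
f = -14390
(25151 + V(q, 9)) + f = (25151 + (-7 + 2*2*9)) - 14390 = (25151 + (-7 + 36)) - 14390 = (25151 + 29) - 14390 = 25180 - 14390 = 10790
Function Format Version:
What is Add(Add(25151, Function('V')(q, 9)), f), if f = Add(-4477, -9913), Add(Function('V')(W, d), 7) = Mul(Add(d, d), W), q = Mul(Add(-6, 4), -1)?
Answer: 10790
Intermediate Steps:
q = 2 (q = Mul(-2, -1) = 2)
Function('V')(W, d) = Add(-7, Mul(2, W, d)) (Function('V')(W, d) = Add(-7, Mul(Add(d, d), W)) = Add(-7, Mul(Mul(2, d), W)) = Add(-7, Mul(2, W, d)))
f = -14390
Add(Add(25151, Function('V')(q, 9)), f) = Add(Add(25151, Add(-7, Mul(2, 2, 9))), -14390) = Add(Add(25151, Add(-7, 36)), -14390) = Add(Add(25151, 29), -14390) = Add(25180, -14390) = 10790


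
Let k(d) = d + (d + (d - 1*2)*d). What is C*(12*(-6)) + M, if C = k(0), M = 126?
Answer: 126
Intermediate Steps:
k(d) = 2*d + d*(-2 + d) (k(d) = d + (d + (d - 2)*d) = d + (d + (-2 + d)*d) = d + (d + d*(-2 + d)) = 2*d + d*(-2 + d))
C = 0 (C = 0² = 0)
C*(12*(-6)) + M = 0*(12*(-6)) + 126 = 0*(-72) + 126 = 0 + 126 = 126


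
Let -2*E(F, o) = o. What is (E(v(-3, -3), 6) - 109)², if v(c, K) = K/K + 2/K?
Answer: 12544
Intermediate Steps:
v(c, K) = 1 + 2/K
E(F, o) = -o/2
(E(v(-3, -3), 6) - 109)² = (-½*6 - 109)² = (-3 - 109)² = (-112)² = 12544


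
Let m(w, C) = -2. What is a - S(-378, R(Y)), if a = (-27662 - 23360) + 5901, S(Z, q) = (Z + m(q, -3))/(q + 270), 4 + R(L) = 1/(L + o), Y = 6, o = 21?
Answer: -324093883/7183 ≈ -45120.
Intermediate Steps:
R(L) = -4 + 1/(21 + L) (R(L) = -4 + 1/(L + 21) = -4 + 1/(21 + L))
S(Z, q) = (-2 + Z)/(270 + q) (S(Z, q) = (Z - 2)/(q + 270) = (-2 + Z)/(270 + q))
a = -45121 (a = -51022 + 5901 = -45121)
a - S(-378, R(Y)) = -45121 - (-2 - 378)/(270 + (-83 - 4*6)/(21 + 6)) = -45121 - (-380)/(270 + (-83 - 24)/27) = -45121 - (-380)/(270 + (1/27)*(-107)) = -45121 - (-380)/(270 - 107/27) = -45121 - (-380)/7183/27 = -45121 - 27*(-380)/7183 = -45121 - 1*(-10260/7183) = -45121 + 10260/7183 = -324093883/7183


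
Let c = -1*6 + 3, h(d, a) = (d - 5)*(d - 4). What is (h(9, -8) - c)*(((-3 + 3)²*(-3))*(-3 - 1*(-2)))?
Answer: 0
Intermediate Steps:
h(d, a) = (-5 + d)*(-4 + d)
c = -3 (c = -6 + 3 = -3)
(h(9, -8) - c)*(((-3 + 3)²*(-3))*(-3 - 1*(-2))) = ((20 + 9² - 9*9) - 1*(-3))*(((-3 + 3)²*(-3))*(-3 - 1*(-2))) = ((20 + 81 - 81) + 3)*((0²*(-3))*(-3 + 2)) = (20 + 3)*((0*(-3))*(-1)) = 23*(0*(-1)) = 23*0 = 0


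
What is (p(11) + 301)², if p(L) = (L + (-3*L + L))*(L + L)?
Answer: 3481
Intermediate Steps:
p(L) = -2*L² (p(L) = (L - 2*L)*(2*L) = (-L)*(2*L) = -2*L²)
(p(11) + 301)² = (-2*11² + 301)² = (-2*121 + 301)² = (-242 + 301)² = 59² = 3481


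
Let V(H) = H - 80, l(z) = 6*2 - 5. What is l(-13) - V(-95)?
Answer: 182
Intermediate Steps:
l(z) = 7 (l(z) = 12 - 5 = 7)
V(H) = -80 + H
l(-13) - V(-95) = 7 - (-80 - 95) = 7 - 1*(-175) = 7 + 175 = 182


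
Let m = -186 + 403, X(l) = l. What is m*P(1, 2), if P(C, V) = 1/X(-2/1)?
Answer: -217/2 ≈ -108.50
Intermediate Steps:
P(C, V) = -½ (P(C, V) = 1/(-2/1) = 1/(-2*1) = 1/(-2) = -½)
m = 217
m*P(1, 2) = 217*(-½) = -217/2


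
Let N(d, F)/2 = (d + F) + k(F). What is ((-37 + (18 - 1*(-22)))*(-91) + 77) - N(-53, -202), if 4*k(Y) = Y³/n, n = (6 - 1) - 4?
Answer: 4121518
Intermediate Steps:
n = 1 (n = 5 - 4 = 1)
k(Y) = Y³/4 (k(Y) = (Y³/1)/4 = (Y³*1)/4 = Y³/4)
N(d, F) = F³/2 + 2*F + 2*d (N(d, F) = 2*((d + F) + F³/4) = 2*((F + d) + F³/4) = 2*(F + d + F³/4) = F³/2 + 2*F + 2*d)
((-37 + (18 - 1*(-22)))*(-91) + 77) - N(-53, -202) = ((-37 + (18 - 1*(-22)))*(-91) + 77) - ((½)*(-202)³ + 2*(-202) + 2*(-53)) = ((-37 + (18 + 22))*(-91) + 77) - ((½)*(-8242408) - 404 - 106) = ((-37 + 40)*(-91) + 77) - (-4121204 - 404 - 106) = (3*(-91) + 77) - 1*(-4121714) = (-273 + 77) + 4121714 = -196 + 4121714 = 4121518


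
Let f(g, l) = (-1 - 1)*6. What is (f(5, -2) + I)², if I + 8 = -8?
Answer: 784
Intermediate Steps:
f(g, l) = -12 (f(g, l) = -2*6 = -12)
I = -16 (I = -8 - 8 = -16)
(f(5, -2) + I)² = (-12 - 16)² = (-28)² = 784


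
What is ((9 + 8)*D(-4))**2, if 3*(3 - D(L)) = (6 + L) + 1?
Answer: 1156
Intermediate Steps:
D(L) = 2/3 - L/3 (D(L) = 3 - ((6 + L) + 1)/3 = 3 - (7 + L)/3 = 3 + (-7/3 - L/3) = 2/3 - L/3)
((9 + 8)*D(-4))**2 = ((9 + 8)*(2/3 - 1/3*(-4)))**2 = (17*(2/3 + 4/3))**2 = (17*2)**2 = 34**2 = 1156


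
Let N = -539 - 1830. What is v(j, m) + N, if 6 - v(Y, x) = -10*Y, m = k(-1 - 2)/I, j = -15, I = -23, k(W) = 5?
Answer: -2513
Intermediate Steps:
m = -5/23 (m = 5/(-23) = 5*(-1/23) = -5/23 ≈ -0.21739)
v(Y, x) = 6 + 10*Y (v(Y, x) = 6 - (-10)*Y = 6 + 10*Y)
N = -2369
v(j, m) + N = (6 + 10*(-15)) - 2369 = (6 - 150) - 2369 = -144 - 2369 = -2513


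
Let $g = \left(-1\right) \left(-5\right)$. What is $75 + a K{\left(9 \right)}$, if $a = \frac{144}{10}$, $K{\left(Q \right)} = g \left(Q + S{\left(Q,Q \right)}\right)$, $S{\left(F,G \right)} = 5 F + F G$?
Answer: $9795$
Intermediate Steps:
$g = 5$
$K{\left(Q \right)} = 5 Q + 5 Q \left(5 + Q\right)$ ($K{\left(Q \right)} = 5 \left(Q + Q \left(5 + Q\right)\right) = 5 Q + 5 Q \left(5 + Q\right)$)
$a = \frac{72}{5}$ ($a = 144 \cdot \frac{1}{10} = \frac{72}{5} \approx 14.4$)
$75 + a K{\left(9 \right)} = 75 + \frac{72 \cdot 5 \cdot 9 \left(6 + 9\right)}{5} = 75 + \frac{72 \cdot 5 \cdot 9 \cdot 15}{5} = 75 + \frac{72}{5} \cdot 675 = 75 + 9720 = 9795$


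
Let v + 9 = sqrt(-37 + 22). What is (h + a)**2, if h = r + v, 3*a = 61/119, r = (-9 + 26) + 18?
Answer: 85379914/127449 + 18686*I*sqrt(15)/357 ≈ 669.91 + 202.72*I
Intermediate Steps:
v = -9 + I*sqrt(15) (v = -9 + sqrt(-37 + 22) = -9 + sqrt(-15) = -9 + I*sqrt(15) ≈ -9.0 + 3.873*I)
r = 35 (r = 17 + 18 = 35)
a = 61/357 (a = (61/119)/3 = (61*(1/119))/3 = (1/3)*(61/119) = 61/357 ≈ 0.17087)
h = 26 + I*sqrt(15) (h = 35 + (-9 + I*sqrt(15)) = 26 + I*sqrt(15) ≈ 26.0 + 3.873*I)
(h + a)**2 = ((26 + I*sqrt(15)) + 61/357)**2 = (9343/357 + I*sqrt(15))**2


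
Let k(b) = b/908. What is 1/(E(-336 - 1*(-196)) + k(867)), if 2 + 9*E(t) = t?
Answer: -8172/121133 ≈ -0.067463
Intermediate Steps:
E(t) = -2/9 + t/9
k(b) = b/908 (k(b) = b*(1/908) = b/908)
1/(E(-336 - 1*(-196)) + k(867)) = 1/((-2/9 + (-336 - 1*(-196))/9) + (1/908)*867) = 1/((-2/9 + (-336 + 196)/9) + 867/908) = 1/((-2/9 + (1/9)*(-140)) + 867/908) = 1/((-2/9 - 140/9) + 867/908) = 1/(-142/9 + 867/908) = 1/(-121133/8172) = -8172/121133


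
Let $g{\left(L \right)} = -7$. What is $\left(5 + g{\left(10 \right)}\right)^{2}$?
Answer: $4$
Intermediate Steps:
$\left(5 + g{\left(10 \right)}\right)^{2} = \left(5 - 7\right)^{2} = \left(-2\right)^{2} = 4$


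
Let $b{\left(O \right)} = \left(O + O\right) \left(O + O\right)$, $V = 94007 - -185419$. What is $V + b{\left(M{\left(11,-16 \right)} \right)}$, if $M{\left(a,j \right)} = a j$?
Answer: $403330$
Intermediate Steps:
$V = 279426$ ($V = 94007 + 185419 = 279426$)
$b{\left(O \right)} = 4 O^{2}$ ($b{\left(O \right)} = 2 O 2 O = 4 O^{2}$)
$V + b{\left(M{\left(11,-16 \right)} \right)} = 279426 + 4 \left(11 \left(-16\right)\right)^{2} = 279426 + 4 \left(-176\right)^{2} = 279426 + 4 \cdot 30976 = 279426 + 123904 = 403330$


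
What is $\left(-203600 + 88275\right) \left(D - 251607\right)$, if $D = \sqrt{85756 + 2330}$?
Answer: $29016577275 - 115325 \sqrt{88086} \approx 2.8982 \cdot 10^{10}$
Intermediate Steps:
$D = \sqrt{88086} \approx 296.79$
$\left(-203600 + 88275\right) \left(D - 251607\right) = \left(-203600 + 88275\right) \left(\sqrt{88086} - 251607\right) = - 115325 \left(-251607 + \sqrt{88086}\right) = 29016577275 - 115325 \sqrt{88086}$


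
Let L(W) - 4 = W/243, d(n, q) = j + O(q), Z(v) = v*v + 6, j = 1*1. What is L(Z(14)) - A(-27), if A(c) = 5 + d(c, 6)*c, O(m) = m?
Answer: 45886/243 ≈ 188.83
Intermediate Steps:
j = 1
Z(v) = 6 + v² (Z(v) = v² + 6 = 6 + v²)
d(n, q) = 1 + q
L(W) = 4 + W/243
A(c) = 5 + 7*c (A(c) = 5 + (1 + 6)*c = 5 + 7*c)
L(Z(14)) - A(-27) = (4 + (6 + 14²)/243) - (5 + 7*(-27)) = (4 + (6 + 196)/243) - (5 - 189) = (4 + (1/243)*202) - 1*(-184) = (4 + 202/243) + 184 = 1174/243 + 184 = 45886/243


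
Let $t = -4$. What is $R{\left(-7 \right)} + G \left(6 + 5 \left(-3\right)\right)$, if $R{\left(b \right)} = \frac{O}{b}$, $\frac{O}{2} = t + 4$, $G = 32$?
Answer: $-288$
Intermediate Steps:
$O = 0$ ($O = 2 \left(-4 + 4\right) = 2 \cdot 0 = 0$)
$R{\left(b \right)} = 0$ ($R{\left(b \right)} = \frac{0}{b} = 0$)
$R{\left(-7 \right)} + G \left(6 + 5 \left(-3\right)\right) = 0 + 32 \left(6 + 5 \left(-3\right)\right) = 0 + 32 \left(6 - 15\right) = 0 + 32 \left(-9\right) = 0 - 288 = -288$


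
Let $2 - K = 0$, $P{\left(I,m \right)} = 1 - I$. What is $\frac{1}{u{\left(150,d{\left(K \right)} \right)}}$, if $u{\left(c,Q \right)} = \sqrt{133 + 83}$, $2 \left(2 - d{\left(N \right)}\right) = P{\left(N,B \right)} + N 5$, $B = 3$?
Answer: $\frac{\sqrt{6}}{36} \approx 0.068041$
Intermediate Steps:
$K = 2$ ($K = 2 - 0 = 2 + 0 = 2$)
$d{\left(N \right)} = \frac{3}{2} - 2 N$ ($d{\left(N \right)} = 2 - \frac{\left(1 - N\right) + N 5}{2} = 2 - \frac{\left(1 - N\right) + 5 N}{2} = 2 - \frac{1 + 4 N}{2} = 2 - \left(\frac{1}{2} + 2 N\right) = \frac{3}{2} - 2 N$)
$u{\left(c,Q \right)} = 6 \sqrt{6}$ ($u{\left(c,Q \right)} = \sqrt{216} = 6 \sqrt{6}$)
$\frac{1}{u{\left(150,d{\left(K \right)} \right)}} = \frac{1}{6 \sqrt{6}} = \frac{\sqrt{6}}{36}$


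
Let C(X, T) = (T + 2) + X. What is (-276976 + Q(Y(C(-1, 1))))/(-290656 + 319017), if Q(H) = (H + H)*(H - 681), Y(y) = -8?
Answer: -265952/28361 ≈ -9.3774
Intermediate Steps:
C(X, T) = 2 + T + X (C(X, T) = (2 + T) + X = 2 + T + X)
Q(H) = 2*H*(-681 + H) (Q(H) = (2*H)*(-681 + H) = 2*H*(-681 + H))
(-276976 + Q(Y(C(-1, 1))))/(-290656 + 319017) = (-276976 + 2*(-8)*(-681 - 8))/(-290656 + 319017) = (-276976 + 2*(-8)*(-689))/28361 = (-276976 + 11024)*(1/28361) = -265952*1/28361 = -265952/28361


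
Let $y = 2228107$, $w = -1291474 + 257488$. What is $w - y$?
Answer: $-3262093$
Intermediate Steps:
$w = -1033986$
$w - y = -1033986 - 2228107 = -3262093$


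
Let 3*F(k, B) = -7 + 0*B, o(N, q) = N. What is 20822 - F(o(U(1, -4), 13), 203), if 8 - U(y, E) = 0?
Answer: 62473/3 ≈ 20824.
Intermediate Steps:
U(y, E) = 8 (U(y, E) = 8 - 1*0 = 8 + 0 = 8)
F(k, B) = -7/3 (F(k, B) = (-7 + 0*B)/3 = (-7 + 0)/3 = (⅓)*(-7) = -7/3)
20822 - F(o(U(1, -4), 13), 203) = 20822 - 1*(-7/3) = 20822 + 7/3 = 62473/3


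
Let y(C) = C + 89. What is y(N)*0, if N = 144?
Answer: 0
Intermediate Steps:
y(C) = 89 + C
y(N)*0 = (89 + 144)*0 = 233*0 = 0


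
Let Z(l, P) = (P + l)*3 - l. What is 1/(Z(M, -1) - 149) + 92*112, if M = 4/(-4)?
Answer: 1586815/154 ≈ 10304.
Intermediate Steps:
M = -1 (M = 4*(-¼) = -1)
Z(l, P) = 2*l + 3*P (Z(l, P) = (3*P + 3*l) - l = 2*l + 3*P)
1/(Z(M, -1) - 149) + 92*112 = 1/((2*(-1) + 3*(-1)) - 149) + 92*112 = 1/((-2 - 3) - 149) + 10304 = 1/(-5 - 149) + 10304 = 1/(-154) + 10304 = -1/154 + 10304 = 1586815/154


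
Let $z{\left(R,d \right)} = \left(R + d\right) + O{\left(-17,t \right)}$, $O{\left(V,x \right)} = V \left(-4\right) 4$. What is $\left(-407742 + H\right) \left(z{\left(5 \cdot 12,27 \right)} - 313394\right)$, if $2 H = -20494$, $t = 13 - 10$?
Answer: $130845186615$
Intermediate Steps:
$t = 3$
$H = -10247$ ($H = \frac{1}{2} \left(-20494\right) = -10247$)
$O{\left(V,x \right)} = - 16 V$ ($O{\left(V,x \right)} = - 4 V 4 = - 16 V$)
$z{\left(R,d \right)} = 272 + R + d$ ($z{\left(R,d \right)} = \left(R + d\right) - -272 = \left(R + d\right) + 272 = 272 + R + d$)
$\left(-407742 + H\right) \left(z{\left(5 \cdot 12,27 \right)} - 313394\right) = \left(-407742 - 10247\right) \left(\left(272 + 5 \cdot 12 + 27\right) - 313394\right) = - 417989 \left(\left(272 + 60 + 27\right) - 313394\right) = - 417989 \left(359 - 313394\right) = \left(-417989\right) \left(-313035\right) = 130845186615$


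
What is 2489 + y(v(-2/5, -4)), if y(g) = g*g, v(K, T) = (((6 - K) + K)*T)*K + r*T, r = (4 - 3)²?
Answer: 63009/25 ≈ 2520.4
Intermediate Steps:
r = 1 (r = 1² = 1)
v(K, T) = T + 6*K*T (v(K, T) = (((6 - K) + K)*T)*K + 1*T = (6*T)*K + T = 6*K*T + T = T + 6*K*T)
y(g) = g²
2489 + y(v(-2/5, -4)) = 2489 + (-4*(1 + 6*(-2/5)))² = 2489 + (-4*(1 + 6*(-2*⅕)))² = 2489 + (-4*(1 + 6*(-⅖)))² = 2489 + (-4*(1 - 12/5))² = 2489 + (-4*(-7/5))² = 2489 + (28/5)² = 2489 + 784/25 = 63009/25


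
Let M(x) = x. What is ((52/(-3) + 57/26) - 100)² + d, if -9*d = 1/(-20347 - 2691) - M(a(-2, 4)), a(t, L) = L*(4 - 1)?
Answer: 929197102825/70081596 ≈ 13259.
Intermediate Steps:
a(t, L) = 3*L (a(t, L) = L*3 = 3*L)
d = 276457/207342 (d = -(1/(-20347 - 2691) - 3*4)/9 = -(1/(-23038) - 1*12)/9 = -(-1/23038 - 12)/9 = -⅑*(-276457/23038) = 276457/207342 ≈ 1.3333)
((52/(-3) + 57/26) - 100)² + d = ((52/(-3) + 57/26) - 100)² + 276457/207342 = ((52*(-⅓) + 57*(1/26)) - 100)² + 276457/207342 = ((-52/3 + 57/26) - 100)² + 276457/207342 = (-1181/78 - 100)² + 276457/207342 = (-8981/78)² + 276457/207342 = 80658361/6084 + 276457/207342 = 929197102825/70081596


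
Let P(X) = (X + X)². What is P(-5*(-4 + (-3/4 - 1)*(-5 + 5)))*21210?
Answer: 33936000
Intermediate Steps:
P(X) = 4*X² (P(X) = (2*X)² = 4*X²)
P(-5*(-4 + (-3/4 - 1)*(-5 + 5)))*21210 = (4*(-5*(-4 + (-3/4 - 1)*(-5 + 5)))²)*21210 = (4*(-5*(-4 + (-3*¼ - 1)*0))²)*21210 = (4*(-5*(-4 + (-¾ - 1)*0))²)*21210 = (4*(-5*(-4 - 7/4*0))²)*21210 = (4*(-5*(-4 + 0))²)*21210 = (4*(-5*(-4))²)*21210 = (4*20²)*21210 = (4*400)*21210 = 1600*21210 = 33936000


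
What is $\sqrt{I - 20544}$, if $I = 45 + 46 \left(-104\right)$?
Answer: $i \sqrt{25283} \approx 159.01 i$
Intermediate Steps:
$I = -4739$ ($I = 45 - 4784 = -4739$)
$\sqrt{I - 20544} = \sqrt{-4739 - 20544} = \sqrt{-25283} = i \sqrt{25283}$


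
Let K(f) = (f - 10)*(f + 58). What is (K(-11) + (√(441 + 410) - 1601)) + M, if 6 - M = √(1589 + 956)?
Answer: -2582 + √851 - √2545 ≈ -2603.3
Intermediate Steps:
K(f) = (-10 + f)*(58 + f)
M = 6 - √2545 (M = 6 - √(1589 + 956) = 6 - √2545 ≈ -44.448)
(K(-11) + (√(441 + 410) - 1601)) + M = ((-580 + (-11)² + 48*(-11)) + (√(441 + 410) - 1601)) + (6 - √2545) = ((-580 + 121 - 528) + (√851 - 1601)) + (6 - √2545) = (-987 + (-1601 + √851)) + (6 - √2545) = (-2588 + √851) + (6 - √2545) = -2582 + √851 - √2545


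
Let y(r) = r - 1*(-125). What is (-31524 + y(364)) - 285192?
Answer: -316227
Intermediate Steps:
y(r) = 125 + r (y(r) = r + 125 = 125 + r)
(-31524 + y(364)) - 285192 = (-31524 + (125 + 364)) - 285192 = (-31524 + 489) - 285192 = -31035 - 285192 = -316227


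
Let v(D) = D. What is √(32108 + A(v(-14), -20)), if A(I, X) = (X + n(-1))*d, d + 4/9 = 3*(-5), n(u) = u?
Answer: √291891/3 ≈ 180.09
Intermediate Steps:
d = -139/9 (d = -4/9 + 3*(-5) = -4/9 - 15 = -139/9 ≈ -15.444)
A(I, X) = 139/9 - 139*X/9 (A(I, X) = (X - 1)*(-139/9) = (-1 + X)*(-139/9) = 139/9 - 139*X/9)
√(32108 + A(v(-14), -20)) = √(32108 + (139/9 - 139/9*(-20))) = √(32108 + (139/9 + 2780/9)) = √(32108 + 973/3) = √(97297/3) = √291891/3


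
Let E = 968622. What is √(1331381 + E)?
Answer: √2300003 ≈ 1516.6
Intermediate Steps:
√(1331381 + E) = √(1331381 + 968622) = √2300003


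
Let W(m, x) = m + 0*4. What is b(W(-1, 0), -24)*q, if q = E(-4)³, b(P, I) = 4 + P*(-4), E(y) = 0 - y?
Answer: 512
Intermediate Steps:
E(y) = -y
W(m, x) = m (W(m, x) = m + 0 = m)
b(P, I) = 4 - 4*P
q = 64 (q = (-1*(-4))³ = 4³ = 64)
b(W(-1, 0), -24)*q = (4 - 4*(-1))*64 = (4 + 4)*64 = 8*64 = 512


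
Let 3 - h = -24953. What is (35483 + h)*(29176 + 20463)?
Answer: 3000131521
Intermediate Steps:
h = 24956 (h = 3 - 1*(-24953) = 3 + 24953 = 24956)
(35483 + h)*(29176 + 20463) = (35483 + 24956)*(29176 + 20463) = 60439*49639 = 3000131521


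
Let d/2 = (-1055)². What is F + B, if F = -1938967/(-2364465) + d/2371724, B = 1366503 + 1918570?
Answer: 9211117019618640769/2803929193830 ≈ 3.2851e+6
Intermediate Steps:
d = 2226050 (d = 2*(-1055)² = 2*1113025 = 2226050)
B = 3285073
F = 4931055941179/2803929193830 (F = -1938967/(-2364465) + 2226050/2371724 = -1938967*(-1/2364465) + 2226050*(1/2371724) = 1938967/2364465 + 1113025/1185862 = 4931055941179/2803929193830 ≈ 1.7586)
F + B = 4931055941179/2803929193830 + 3285073 = 9211117019618640769/2803929193830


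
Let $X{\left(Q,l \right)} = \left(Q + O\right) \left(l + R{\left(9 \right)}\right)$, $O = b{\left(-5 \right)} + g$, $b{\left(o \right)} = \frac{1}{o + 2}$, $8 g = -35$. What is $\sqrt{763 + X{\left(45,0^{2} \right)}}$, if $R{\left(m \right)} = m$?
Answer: $\frac{\sqrt{18010}}{4} \approx 33.55$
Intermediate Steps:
$g = - \frac{35}{8}$ ($g = \frac{1}{8} \left(-35\right) = - \frac{35}{8} \approx -4.375$)
$b{\left(o \right)} = \frac{1}{2 + o}$
$O = - \frac{113}{24}$ ($O = \frac{1}{2 - 5} - \frac{35}{8} = \frac{1}{-3} - \frac{35}{8} = - \frac{1}{3} - \frac{35}{8} = - \frac{113}{24} \approx -4.7083$)
$X{\left(Q,l \right)} = \left(9 + l\right) \left(- \frac{113}{24} + Q\right)$ ($X{\left(Q,l \right)} = \left(Q - \frac{113}{24}\right) \left(l + 9\right) = \left(- \frac{113}{24} + Q\right) \left(9 + l\right) = \left(9 + l\right) \left(- \frac{113}{24} + Q\right)$)
$\sqrt{763 + X{\left(45,0^{2} \right)}} = \sqrt{763 + \left(- \frac{339}{8} + 9 \cdot 45 - \frac{113 \cdot 0^{2}}{24} + 45 \cdot 0^{2}\right)} = \sqrt{763 + \left(- \frac{339}{8} + 405 - 0 + 45 \cdot 0\right)} = \sqrt{763 + \left(- \frac{339}{8} + 405 + 0 + 0\right)} = \sqrt{763 + \frac{2901}{8}} = \sqrt{\frac{9005}{8}} = \frac{\sqrt{18010}}{4}$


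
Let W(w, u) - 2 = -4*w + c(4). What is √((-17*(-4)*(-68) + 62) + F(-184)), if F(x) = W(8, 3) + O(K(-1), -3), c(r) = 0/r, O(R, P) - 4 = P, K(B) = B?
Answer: I*√4591 ≈ 67.757*I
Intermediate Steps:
O(R, P) = 4 + P
c(r) = 0
W(w, u) = 2 - 4*w (W(w, u) = 2 + (-4*w + 0) = 2 - 4*w)
F(x) = -29 (F(x) = (2 - 4*8) + (4 - 3) = (2 - 32) + 1 = -30 + 1 = -29)
√((-17*(-4)*(-68) + 62) + F(-184)) = √((-17*(-4)*(-68) + 62) - 29) = √((68*(-68) + 62) - 29) = √((-4624 + 62) - 29) = √(-4562 - 29) = √(-4591) = I*√4591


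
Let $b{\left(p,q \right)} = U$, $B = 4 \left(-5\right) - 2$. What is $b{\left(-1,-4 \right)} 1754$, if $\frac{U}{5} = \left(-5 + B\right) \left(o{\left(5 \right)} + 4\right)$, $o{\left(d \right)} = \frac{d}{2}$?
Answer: $-1539135$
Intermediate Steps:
$o{\left(d \right)} = \frac{d}{2}$ ($o{\left(d \right)} = d \frac{1}{2} = \frac{d}{2}$)
$B = -22$ ($B = -20 - 2 = -22$)
$U = - \frac{1755}{2}$ ($U = 5 \left(-5 - 22\right) \left(\frac{1}{2} \cdot 5 + 4\right) = 5 \left(- 27 \left(\frac{5}{2} + 4\right)\right) = 5 \left(\left(-27\right) \frac{13}{2}\right) = 5 \left(- \frac{351}{2}\right) = - \frac{1755}{2} \approx -877.5$)
$b{\left(p,q \right)} = - \frac{1755}{2}$
$b{\left(-1,-4 \right)} 1754 = \left(- \frac{1755}{2}\right) 1754 = -1539135$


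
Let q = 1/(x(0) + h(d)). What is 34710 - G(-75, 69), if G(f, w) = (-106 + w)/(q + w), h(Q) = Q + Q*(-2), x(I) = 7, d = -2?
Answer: 21589953/622 ≈ 34711.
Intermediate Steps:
h(Q) = -Q (h(Q) = Q - 2*Q = -Q)
q = 1/9 (q = 1/(7 - 1*(-2)) = 1/(7 + 2) = 1/9 ≈ 0.11111)
G(f, w) = (-106 + w)/(1/9 + w)
34710 - G(-75, 69) = 34710 - 9*(-106 + 69)/(1 + 9*69) = 34710 - 9*(-37)/(1 + 621) = 34710 - 9*(-37)/622 = 34710 - 1*(-333/622) = 34710 + 333/622 = 21589953/622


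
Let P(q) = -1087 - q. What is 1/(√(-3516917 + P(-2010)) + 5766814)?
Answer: 2883407/16628073613295 - 3*I*√390666/33256147226590 ≈ 1.7341e-7 - 5.6384e-11*I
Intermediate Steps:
1/(√(-3516917 + P(-2010)) + 5766814) = 1/(√(-3516917 + (-1087 - 1*(-2010))) + 5766814) = 1/(√(-3516917 + (-1087 + 2010)) + 5766814) = 1/(√(-3516917 + 923) + 5766814) = 1/(√(-3515994) + 5766814) = 1/(3*I*√390666 + 5766814) = 1/(5766814 + 3*I*√390666)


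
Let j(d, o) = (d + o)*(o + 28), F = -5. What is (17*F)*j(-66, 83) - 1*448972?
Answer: -609367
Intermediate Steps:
j(d, o) = (28 + o)*(d + o) (j(d, o) = (d + o)*(28 + o) = (28 + o)*(d + o))
(17*F)*j(-66, 83) - 1*448972 = (17*(-5))*(83² + 28*(-66) + 28*83 - 66*83) - 1*448972 = -85*(6889 - 1848 + 2324 - 5478) - 448972 = -85*1887 - 448972 = -160395 - 448972 = -609367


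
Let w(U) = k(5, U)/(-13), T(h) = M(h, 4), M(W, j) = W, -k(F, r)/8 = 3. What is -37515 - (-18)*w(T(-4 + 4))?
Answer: -487263/13 ≈ -37482.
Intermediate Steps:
k(F, r) = -24 (k(F, r) = -8*3 = -24)
T(h) = h
w(U) = 24/13 (w(U) = -24/(-13) = -24*(-1/13) = 24/13)
-37515 - (-18)*w(T(-4 + 4)) = -37515 - (-18)*24/13 = -37515 - 1*(-432/13) = -37515 + 432/13 = -487263/13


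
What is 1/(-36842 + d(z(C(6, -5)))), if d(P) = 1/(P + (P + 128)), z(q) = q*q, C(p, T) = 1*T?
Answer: -178/6557875 ≈ -2.7143e-5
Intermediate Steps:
C(p, T) = T
z(q) = q²
d(P) = 1/(128 + 2*P) (d(P) = 1/(P + (128 + P)) = 1/(128 + 2*P))
1/(-36842 + d(z(C(6, -5)))) = 1/(-36842 + 1/(2*(64 + (-5)²))) = 1/(-36842 + 1/(2*(64 + 25))) = 1/(-36842 + (½)/89) = 1/(-36842 + (½)*(1/89)) = 1/(-36842 + 1/178) = 1/(-6557875/178) = -178/6557875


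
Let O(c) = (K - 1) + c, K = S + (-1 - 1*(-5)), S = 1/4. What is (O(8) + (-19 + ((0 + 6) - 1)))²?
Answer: 121/16 ≈ 7.5625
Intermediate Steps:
S = ¼ ≈ 0.25000
K = 17/4 (K = ¼ + (-1 - 1*(-5)) = ¼ + (-1 + 5) = ¼ + 4 = 17/4 ≈ 4.2500)
O(c) = 13/4 + c (O(c) = (17/4 - 1) + c = 13/4 + c)
(O(8) + (-19 + ((0 + 6) - 1)))² = ((13/4 + 8) + (-19 + ((0 + 6) - 1)))² = (45/4 + (-19 + (6 - 1)))² = (45/4 + (-19 + 5))² = (45/4 - 14)² = (-11/4)² = 121/16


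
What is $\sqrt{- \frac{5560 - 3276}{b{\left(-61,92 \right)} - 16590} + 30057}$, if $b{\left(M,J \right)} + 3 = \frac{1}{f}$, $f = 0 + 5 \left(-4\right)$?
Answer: $\frac{\sqrt{3310244367269777}}{331861} \approx 173.37$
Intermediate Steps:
$f = -20$ ($f = 0 - 20 = -20$)
$b{\left(M,J \right)} = - \frac{61}{20}$ ($b{\left(M,J \right)} = -3 + \frac{1}{-20} = -3 - \frac{1}{20} = - \frac{61}{20}$)
$\sqrt{- \frac{5560 - 3276}{b{\left(-61,92 \right)} - 16590} + 30057} = \sqrt{- \frac{5560 - 3276}{- \frac{61}{20} - 16590} + 30057} = \sqrt{- \frac{2284}{- \frac{331861}{20}} + 30057} = \sqrt{- \frac{2284 \left(-20\right)}{331861} + 30057} = \sqrt{\left(-1\right) \left(- \frac{45680}{331861}\right) + 30057} = \sqrt{\frac{45680}{331861} + 30057} = \sqrt{\frac{9974791757}{331861}} = \frac{\sqrt{3310244367269777}}{331861}$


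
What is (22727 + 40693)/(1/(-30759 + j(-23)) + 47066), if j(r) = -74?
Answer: 651809620/483728659 ≈ 1.3475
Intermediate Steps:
(22727 + 40693)/(1/(-30759 + j(-23)) + 47066) = (22727 + 40693)/(1/(-30759 - 74) + 47066) = 63420/(1/(-30833) + 47066) = 63420/(-1/30833 + 47066) = 63420/(1451185977/30833) = 63420*(30833/1451185977) = 651809620/483728659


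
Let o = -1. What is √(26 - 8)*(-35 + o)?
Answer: -108*√2 ≈ -152.74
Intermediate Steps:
√(26 - 8)*(-35 + o) = √(26 - 8)*(-35 - 1) = √18*(-36) = (3*√2)*(-36) = -108*√2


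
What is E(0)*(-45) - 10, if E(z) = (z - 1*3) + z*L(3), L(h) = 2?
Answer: 125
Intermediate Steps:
E(z) = -3 + 3*z (E(z) = (z - 1*3) + z*2 = (z - 3) + 2*z = (-3 + z) + 2*z = -3 + 3*z)
E(0)*(-45) - 10 = (-3 + 3*0)*(-45) - 10 = (-3 + 0)*(-45) - 10 = -3*(-45) - 10 = 135 - 10 = 125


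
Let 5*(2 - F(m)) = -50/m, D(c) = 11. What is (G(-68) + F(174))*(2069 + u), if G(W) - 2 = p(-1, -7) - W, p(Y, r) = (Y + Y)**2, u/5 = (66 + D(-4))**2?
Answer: 209851538/87 ≈ 2.4121e+6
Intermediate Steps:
F(m) = 2 + 10/m (F(m) = 2 - (-10)/m = 2 + 10/m)
u = 29645 (u = 5*(66 + 11)**2 = 5*77**2 = 5*5929 = 29645)
p(Y, r) = 4*Y**2 (p(Y, r) = (2*Y)**2 = 4*Y**2)
G(W) = 6 - W (G(W) = 2 + (4*(-1)**2 - W) = 2 + (4*1 - W) = 2 + (4 - W) = 6 - W)
(G(-68) + F(174))*(2069 + u) = ((6 - 1*(-68)) + (2 + 10/174))*(2069 + 29645) = ((6 + 68) + (2 + 10*(1/174)))*31714 = (74 + (2 + 5/87))*31714 = (74 + 179/87)*31714 = (6617/87)*31714 = 209851538/87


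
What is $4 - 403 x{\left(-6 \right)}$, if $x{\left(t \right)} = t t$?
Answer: $-14504$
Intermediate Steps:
$x{\left(t \right)} = t^{2}$
$4 - 403 x{\left(-6 \right)} = 4 - 403 \left(-6\right)^{2} = 4 - 14508 = -14504$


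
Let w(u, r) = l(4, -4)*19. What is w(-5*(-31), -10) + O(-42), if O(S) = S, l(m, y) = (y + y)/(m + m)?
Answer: -61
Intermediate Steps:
l(m, y) = y/m (l(m, y) = (2*y)/((2*m)) = (2*y)*(1/(2*m)) = y/m)
w(u, r) = -19 (w(u, r) = -4/4*19 = -4*¼*19 = -1*19 = -19)
w(-5*(-31), -10) + O(-42) = -19 - 42 = -61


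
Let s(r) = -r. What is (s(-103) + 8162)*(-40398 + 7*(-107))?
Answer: -340079955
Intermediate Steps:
(s(-103) + 8162)*(-40398 + 7*(-107)) = (-1*(-103) + 8162)*(-40398 + 7*(-107)) = (103 + 8162)*(-40398 - 749) = 8265*(-41147) = -340079955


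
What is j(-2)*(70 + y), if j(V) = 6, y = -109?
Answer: -234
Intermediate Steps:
j(-2)*(70 + y) = 6*(70 - 109) = 6*(-39) = -234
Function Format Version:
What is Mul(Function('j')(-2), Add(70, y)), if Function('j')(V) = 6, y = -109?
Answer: -234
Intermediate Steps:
Mul(Function('j')(-2), Add(70, y)) = Mul(6, Add(70, -109)) = Mul(6, -39) = -234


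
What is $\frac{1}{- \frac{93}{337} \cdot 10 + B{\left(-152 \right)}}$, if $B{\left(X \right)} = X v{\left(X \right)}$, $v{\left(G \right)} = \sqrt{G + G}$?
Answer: $- \frac{156705}{398832955202} + \frac{17262488 i \sqrt{19}}{199416477601} \approx -3.9291 \cdot 10^{-7} + 0.00037733 i$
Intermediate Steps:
$v{\left(G \right)} = \sqrt{2} \sqrt{G}$ ($v{\left(G \right)} = \sqrt{2 G} = \sqrt{2} \sqrt{G}$)
$B{\left(X \right)} = \sqrt{2} X^{\frac{3}{2}}$ ($B{\left(X \right)} = X \sqrt{2} \sqrt{X} = \sqrt{2} X^{\frac{3}{2}}$)
$\frac{1}{- \frac{93}{337} \cdot 10 + B{\left(-152 \right)}} = \frac{1}{- \frac{93}{337} \cdot 10 + \sqrt{2} \left(-152\right)^{\frac{3}{2}}} = \frac{1}{\left(-93\right) \frac{1}{337} \cdot 10 + \sqrt{2} \left(- 304 i \sqrt{38}\right)} = \frac{1}{\left(- \frac{93}{337}\right) 10 - 608 i \sqrt{19}} = \frac{1}{- \frac{930}{337} - 608 i \sqrt{19}}$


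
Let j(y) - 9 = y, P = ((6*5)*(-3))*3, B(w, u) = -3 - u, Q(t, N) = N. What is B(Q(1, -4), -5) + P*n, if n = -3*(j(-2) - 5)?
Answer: 1622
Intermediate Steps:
P = -270 (P = (30*(-3))*3 = -90*3 = -270)
j(y) = 9 + y
n = -6 (n = -3*((9 - 2) - 5) = -3*(7 - 5) = -3*2 = -6)
B(Q(1, -4), -5) + P*n = (-3 - 1*(-5)) - 270*(-6) = (-3 + 5) + 1620 = 2 + 1620 = 1622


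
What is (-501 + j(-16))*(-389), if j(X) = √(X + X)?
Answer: 194889 - 1556*I*√2 ≈ 1.9489e+5 - 2200.5*I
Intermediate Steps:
j(X) = √2*√X (j(X) = √(2*X) = √2*√X)
(-501 + j(-16))*(-389) = (-501 + √2*√(-16))*(-389) = (-501 + √2*(4*I))*(-389) = (-501 + 4*I*√2)*(-389) = 194889 - 1556*I*√2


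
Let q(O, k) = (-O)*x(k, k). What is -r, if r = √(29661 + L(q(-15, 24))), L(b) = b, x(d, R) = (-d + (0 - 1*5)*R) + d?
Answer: -√27861 ≈ -166.92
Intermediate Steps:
x(d, R) = -5*R (x(d, R) = (-d + (0 - 5)*R) + d = (-d - 5*R) + d = -5*R)
q(O, k) = 5*O*k (q(O, k) = (-O)*(-5*k) = 5*O*k)
r = √27861 (r = √(29661 + 5*(-15)*24) = √(29661 - 1800) = √27861 ≈ 166.92)
-r = -√27861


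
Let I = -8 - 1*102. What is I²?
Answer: 12100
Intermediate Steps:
I = -110 (I = -8 - 102 = -110)
I² = (-110)² = 12100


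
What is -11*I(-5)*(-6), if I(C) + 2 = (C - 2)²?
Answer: 3102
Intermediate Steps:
I(C) = -2 + (-2 + C)² (I(C) = -2 + (C - 2)² = -2 + (-2 + C)²)
-11*I(-5)*(-6) = -11*(-2 + (-2 - 5)²)*(-6) = -11*(-2 + (-7)²)*(-6) = -11*(-2 + 49)*(-6) = -11*47*(-6) = -517*(-6) = 3102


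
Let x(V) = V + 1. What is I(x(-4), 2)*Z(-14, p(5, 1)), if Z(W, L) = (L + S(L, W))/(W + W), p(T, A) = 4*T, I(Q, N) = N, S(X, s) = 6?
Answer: -13/7 ≈ -1.8571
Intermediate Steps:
x(V) = 1 + V
Z(W, L) = (6 + L)/(2*W) (Z(W, L) = (L + 6)/(W + W) = (6 + L)/((2*W)) = (6 + L)*(1/(2*W)) = (6 + L)/(2*W))
I(x(-4), 2)*Z(-14, p(5, 1)) = 2*((1/2)*(6 + 4*5)/(-14)) = 2*((1/2)*(-1/14)*(6 + 20)) = 2*((1/2)*(-1/14)*26) = 2*(-13/14) = -13/7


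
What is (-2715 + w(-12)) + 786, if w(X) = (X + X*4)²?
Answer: 1671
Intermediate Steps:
w(X) = 25*X² (w(X) = (X + 4*X)² = (5*X)² = 25*X²)
(-2715 + w(-12)) + 786 = (-2715 + 25*(-12)²) + 786 = (-2715 + 25*144) + 786 = (-2715 + 3600) + 786 = 885 + 786 = 1671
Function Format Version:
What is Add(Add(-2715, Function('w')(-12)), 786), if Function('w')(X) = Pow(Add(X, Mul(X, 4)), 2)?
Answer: 1671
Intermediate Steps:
Function('w')(X) = Mul(25, Pow(X, 2)) (Function('w')(X) = Pow(Add(X, Mul(4, X)), 2) = Pow(Mul(5, X), 2) = Mul(25, Pow(X, 2)))
Add(Add(-2715, Function('w')(-12)), 786) = Add(Add(-2715, Mul(25, Pow(-12, 2))), 786) = Add(Add(-2715, Mul(25, 144)), 786) = Add(Add(-2715, 3600), 786) = Add(885, 786) = 1671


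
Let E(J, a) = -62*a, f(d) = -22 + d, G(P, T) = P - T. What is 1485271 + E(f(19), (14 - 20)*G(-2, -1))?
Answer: 1484899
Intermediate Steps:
1485271 + E(f(19), (14 - 20)*G(-2, -1)) = 1485271 - 62*(14 - 20)*(-2 - 1*(-1)) = 1485271 - (-372)*(-2 + 1) = 1485271 - (-372)*(-1) = 1485271 - 62*6 = 1485271 - 372 = 1484899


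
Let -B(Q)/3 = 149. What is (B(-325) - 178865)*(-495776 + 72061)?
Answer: 75977184080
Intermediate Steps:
B(Q) = -447 (B(Q) = -3*149 = -447)
(B(-325) - 178865)*(-495776 + 72061) = (-447 - 178865)*(-495776 + 72061) = -179312*(-423715) = 75977184080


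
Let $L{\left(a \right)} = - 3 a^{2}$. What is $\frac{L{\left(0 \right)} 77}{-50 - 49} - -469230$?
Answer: $469230$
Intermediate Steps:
$\frac{L{\left(0 \right)} 77}{-50 - 49} - -469230 = \frac{- 3 \cdot 0^{2} \cdot 77}{-50 - 49} - -469230 = \frac{\left(-3\right) 0 \cdot 77}{-99} + 469230 = 0 \cdot 77 \left(- \frac{1}{99}\right) + 469230 = 0 \left(- \frac{1}{99}\right) + 469230 = 0 + 469230 = 469230$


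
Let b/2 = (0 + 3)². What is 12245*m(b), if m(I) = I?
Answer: 220410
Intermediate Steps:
b = 18 (b = 2*(0 + 3)² = 2*3² = 2*9 = 18)
12245*m(b) = 12245*18 = 220410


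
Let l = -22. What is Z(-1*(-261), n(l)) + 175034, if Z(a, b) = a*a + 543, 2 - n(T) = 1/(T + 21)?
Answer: 243698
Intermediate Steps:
n(T) = 2 - 1/(21 + T) (n(T) = 2 - 1/(T + 21) = 2 - 1/(21 + T))
Z(a, b) = 543 + a² (Z(a, b) = a² + 543 = 543 + a²)
Z(-1*(-261), n(l)) + 175034 = (543 + (-1*(-261))²) + 175034 = (543 + 261²) + 175034 = (543 + 68121) + 175034 = 68664 + 175034 = 243698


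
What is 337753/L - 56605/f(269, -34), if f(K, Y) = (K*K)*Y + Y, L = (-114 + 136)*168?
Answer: 207796405001/2273324592 ≈ 91.406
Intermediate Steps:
L = 3696 (L = 22*168 = 3696)
f(K, Y) = Y + Y*K² (f(K, Y) = K²*Y + Y = Y*K² + Y = Y + Y*K²)
337753/L - 56605/f(269, -34) = 337753/3696 - 56605*(-1/(34*(1 + 269²))) = 337753*(1/3696) - 56605*(-1/(34*(1 + 72361))) = 337753/3696 - 56605/((-34*72362)) = 337753/3696 - 56605/(-2460308) = 337753/3696 - 56605*(-1/2460308) = 337753/3696 + 56605/2460308 = 207796405001/2273324592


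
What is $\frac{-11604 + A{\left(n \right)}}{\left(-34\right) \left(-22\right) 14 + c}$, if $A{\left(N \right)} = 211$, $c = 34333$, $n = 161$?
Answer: $- \frac{11393}{44805} \approx -0.25428$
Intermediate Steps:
$\frac{-11604 + A{\left(n \right)}}{\left(-34\right) \left(-22\right) 14 + c} = \frac{-11604 + 211}{\left(-34\right) \left(-22\right) 14 + 34333} = - \frac{11393}{748 \cdot 14 + 34333} = - \frac{11393}{10472 + 34333} = - \frac{11393}{44805}$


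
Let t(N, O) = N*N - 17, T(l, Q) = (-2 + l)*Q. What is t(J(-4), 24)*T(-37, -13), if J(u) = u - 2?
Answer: 9633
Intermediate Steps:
J(u) = -2 + u
T(l, Q) = Q*(-2 + l)
t(N, O) = -17 + N² (t(N, O) = N² - 17 = -17 + N²)
t(J(-4), 24)*T(-37, -13) = (-17 + (-2 - 4)²)*(-13*(-2 - 37)) = (-17 + (-6)²)*(-13*(-39)) = (-17 + 36)*507 = 19*507 = 9633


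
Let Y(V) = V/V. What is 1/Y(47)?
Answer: 1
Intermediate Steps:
Y(V) = 1
1/Y(47) = 1/1 = 1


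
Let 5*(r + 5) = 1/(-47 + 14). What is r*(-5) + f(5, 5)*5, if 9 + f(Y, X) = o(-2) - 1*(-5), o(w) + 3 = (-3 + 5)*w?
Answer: -989/33 ≈ -29.970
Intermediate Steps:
o(w) = -3 + 2*w (o(w) = -3 + (-3 + 5)*w = -3 + 2*w)
f(Y, X) = -11 (f(Y, X) = -9 + ((-3 + 2*(-2)) - 1*(-5)) = -9 + ((-3 - 4) + 5) = -9 + (-7 + 5) = -9 - 2 = -11)
r = -826/165 (r = -5 + 1/(5*(-47 + 14)) = -5 + (⅕)/(-33) = -5 + (⅕)*(-1/33) = -5 - 1/165 = -826/165 ≈ -5.0061)
r*(-5) + f(5, 5)*5 = -826/165*(-5) - 11*5 = 826/33 - 55 = -989/33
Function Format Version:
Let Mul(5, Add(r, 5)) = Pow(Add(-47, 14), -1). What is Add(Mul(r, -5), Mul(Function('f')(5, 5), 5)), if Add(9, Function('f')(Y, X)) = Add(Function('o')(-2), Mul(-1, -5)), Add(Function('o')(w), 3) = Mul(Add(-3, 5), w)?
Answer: Rational(-989, 33) ≈ -29.970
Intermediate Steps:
Function('o')(w) = Add(-3, Mul(2, w)) (Function('o')(w) = Add(-3, Mul(Add(-3, 5), w)) = Add(-3, Mul(2, w)))
Function('f')(Y, X) = -11 (Function('f')(Y, X) = Add(-9, Add(Add(-3, Mul(2, -2)), Mul(-1, -5))) = Add(-9, Add(Add(-3, -4), 5)) = Add(-9, Add(-7, 5)) = Add(-9, -2) = -11)
r = Rational(-826, 165) (r = Add(-5, Mul(Rational(1, 5), Pow(Add(-47, 14), -1))) = Add(-5, Mul(Rational(1, 5), Pow(-33, -1))) = Add(-5, Mul(Rational(1, 5), Rational(-1, 33))) = Add(-5, Rational(-1, 165)) = Rational(-826, 165) ≈ -5.0061)
Add(Mul(r, -5), Mul(Function('f')(5, 5), 5)) = Add(Mul(Rational(-826, 165), -5), Mul(-11, 5)) = Add(Rational(826, 33), -55) = Rational(-989, 33)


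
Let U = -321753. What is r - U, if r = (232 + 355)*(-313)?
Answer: 138022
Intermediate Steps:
r = -183731 (r = 587*(-313) = -183731)
r - U = -183731 - 1*(-321753) = -183731 + 321753 = 138022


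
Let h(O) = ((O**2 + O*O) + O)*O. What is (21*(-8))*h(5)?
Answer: -46200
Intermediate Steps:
h(O) = O*(O + 2*O**2) (h(O) = ((O**2 + O**2) + O)*O = (2*O**2 + O)*O = (O + 2*O**2)*O = O*(O + 2*O**2))
(21*(-8))*h(5) = (21*(-8))*(5**2*(1 + 2*5)) = -4200*(1 + 10) = -4200*11 = -168*275 = -46200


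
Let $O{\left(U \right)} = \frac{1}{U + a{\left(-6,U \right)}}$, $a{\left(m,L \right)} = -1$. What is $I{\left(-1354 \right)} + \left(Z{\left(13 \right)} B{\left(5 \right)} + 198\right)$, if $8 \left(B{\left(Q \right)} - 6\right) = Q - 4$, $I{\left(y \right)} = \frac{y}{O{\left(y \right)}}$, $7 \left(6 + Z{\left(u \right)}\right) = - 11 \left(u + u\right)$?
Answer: $1834581$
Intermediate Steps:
$Z{\left(u \right)} = -6 - \frac{22 u}{7}$ ($Z{\left(u \right)} = -6 + \frac{\left(-11\right) \left(u + u\right)}{7} = -6 + \frac{\left(-11\right) 2 u}{7} = -6 + \frac{\left(-22\right) u}{7} = -6 - \frac{22 u}{7}$)
$O{\left(U \right)} = \frac{1}{-1 + U}$ ($O{\left(U \right)} = \frac{1}{U - 1} = \frac{1}{-1 + U}$)
$I{\left(y \right)} = y \left(-1 + y\right)$ ($I{\left(y \right)} = \frac{y}{\frac{1}{-1 + y}} = y \left(-1 + y\right)$)
$B{\left(Q \right)} = \frac{11}{2} + \frac{Q}{8}$ ($B{\left(Q \right)} = 6 + \frac{Q - 4}{8} = 6 + \frac{-4 + Q}{8} = 6 + \left(- \frac{1}{2} + \frac{Q}{8}\right) = \frac{11}{2} + \frac{Q}{8}$)
$I{\left(-1354 \right)} + \left(Z{\left(13 \right)} B{\left(5 \right)} + 198\right) = - 1354 \left(-1 - 1354\right) + \left(\left(-6 - \frac{286}{7}\right) \left(\frac{11}{2} + \frac{1}{8} \cdot 5\right) + 198\right) = \left(-1354\right) \left(-1355\right) + \left(\left(-6 - \frac{286}{7}\right) \left(\frac{11}{2} + \frac{5}{8}\right) + 198\right) = 1834670 + \left(\left(- \frac{328}{7}\right) \frac{49}{8} + 198\right) = 1834670 + \left(-287 + 198\right) = 1834670 - 89 = 1834581$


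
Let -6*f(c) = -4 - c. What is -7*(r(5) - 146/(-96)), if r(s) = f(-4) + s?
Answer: -2191/48 ≈ -45.646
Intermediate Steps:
f(c) = 2/3 + c/6 (f(c) = -(-4 - c)/6 = 2/3 + c/6)
r(s) = s (r(s) = (2/3 + (1/6)*(-4)) + s = (2/3 - 2/3) + s = 0 + s = s)
-7*(r(5) - 146/(-96)) = -7*(5 - 146/(-96)) = -7*(5 - 146*(-1/96)) = -7*(5 + 73/48) = -7*313/48 = -2191/48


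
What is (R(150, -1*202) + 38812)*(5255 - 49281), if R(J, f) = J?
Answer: -1715341012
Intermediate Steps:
(R(150, -1*202) + 38812)*(5255 - 49281) = (150 + 38812)*(5255 - 49281) = 38962*(-44026) = -1715341012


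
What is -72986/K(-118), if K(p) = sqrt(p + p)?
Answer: 36493*I*sqrt(59)/59 ≈ 4751.0*I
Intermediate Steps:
K(p) = sqrt(2)*sqrt(p) (K(p) = sqrt(2*p) = sqrt(2)*sqrt(p))
-72986/K(-118) = -72986*(-I*sqrt(59)/118) = -(-36493)*I*sqrt(59)/59 = 36493*I*sqrt(59)/59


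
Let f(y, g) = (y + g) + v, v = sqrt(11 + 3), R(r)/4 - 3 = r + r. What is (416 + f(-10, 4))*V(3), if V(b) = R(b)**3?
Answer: 19128960 + 46656*sqrt(14) ≈ 1.9304e+7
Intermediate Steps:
R(r) = 12 + 8*r (R(r) = 12 + 4*(r + r) = 12 + 4*(2*r) = 12 + 8*r)
V(b) = (12 + 8*b)**3
v = sqrt(14) ≈ 3.7417
f(y, g) = g + y + sqrt(14) (f(y, g) = (y + g) + sqrt(14) = (g + y) + sqrt(14) = g + y + sqrt(14))
(416 + f(-10, 4))*V(3) = (416 + (4 - 10 + sqrt(14)))*(64*(3 + 2*3)**3) = (416 + (-6 + sqrt(14)))*(64*(3 + 6)**3) = (410 + sqrt(14))*(64*9**3) = (410 + sqrt(14))*(64*729) = (410 + sqrt(14))*46656 = 19128960 + 46656*sqrt(14)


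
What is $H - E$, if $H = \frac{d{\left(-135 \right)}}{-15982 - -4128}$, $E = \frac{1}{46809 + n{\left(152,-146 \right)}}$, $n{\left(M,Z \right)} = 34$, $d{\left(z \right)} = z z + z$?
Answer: $- \frac{423700862}{277638461} \approx -1.5261$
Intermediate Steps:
$d{\left(z \right)} = z + z^{2}$ ($d{\left(z \right)} = z^{2} + z = z + z^{2}$)
$E = \frac{1}{46843}$ ($E = \frac{1}{46809 + 34} = \frac{1}{46843} \approx 2.1348 \cdot 10^{-5}$)
$H = - \frac{9045}{5927}$ ($H = \frac{\left(-135\right) \left(1 - 135\right)}{-15982 - -4128} = \frac{\left(-135\right) \left(-134\right)}{-15982 + 4128} = \frac{18090}{-11854} = 18090 \left(- \frac{1}{11854}\right) = - \frac{9045}{5927} \approx -1.5261$)
$H - E = - \frac{9045}{5927} - \frac{1}{46843} = - \frac{423700862}{277638461}$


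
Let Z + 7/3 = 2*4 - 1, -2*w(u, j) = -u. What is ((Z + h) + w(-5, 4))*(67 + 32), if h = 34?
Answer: 7161/2 ≈ 3580.5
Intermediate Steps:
w(u, j) = u/2 (w(u, j) = -(-1)*u/2 = u/2)
Z = 14/3 (Z = -7/3 + (2*4 - 1) = -7/3 + (8 - 1) = -7/3 + 7 = 14/3 ≈ 4.6667)
((Z + h) + w(-5, 4))*(67 + 32) = ((14/3 + 34) + (½)*(-5))*(67 + 32) = (116/3 - 5/2)*99 = (217/6)*99 = 7161/2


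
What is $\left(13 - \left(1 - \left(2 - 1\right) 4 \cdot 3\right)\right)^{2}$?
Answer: $576$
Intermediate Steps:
$\left(13 - \left(1 - \left(2 - 1\right) 4 \cdot 3\right)\right)^{2} = \left(13 + \left(-1 + 1 \cdot 12\right)\right)^{2} = \left(13 + \left(-1 + 12\right)\right)^{2} = \left(13 + 11\right)^{2} = 24^{2} = 576$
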